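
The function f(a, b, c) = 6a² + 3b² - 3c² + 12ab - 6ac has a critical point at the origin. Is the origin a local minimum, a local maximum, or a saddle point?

saddle point

The Hessian at the origin is H = [[12, 12, -6], [12, 6, 0], [-6, 0, -6]].
Congruent diagonalization of H (simultaneous row and column reduction) yields pivots 12, -6, -3.
That gives 1 positive, 2 negative pivots.
H is indefinite, so the origin is a saddle point.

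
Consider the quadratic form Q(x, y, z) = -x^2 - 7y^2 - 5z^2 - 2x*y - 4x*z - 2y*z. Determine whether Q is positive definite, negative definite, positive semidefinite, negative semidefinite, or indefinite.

The symmetric matrix is A = [[-1, -1, -2], [-1, -7, -1], [-2, -1, -5]].
Row-reducing A symmetrically gives the diagonal entries -1, -6, -5/6.
So there are 3 negative pivots.
Hence Q is negative definite.

negative definite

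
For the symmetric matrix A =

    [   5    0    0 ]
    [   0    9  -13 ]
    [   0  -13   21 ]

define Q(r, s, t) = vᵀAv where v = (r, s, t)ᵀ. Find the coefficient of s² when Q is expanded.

9

The coefficient of s² is the diagonal entry A[2,2] = 9.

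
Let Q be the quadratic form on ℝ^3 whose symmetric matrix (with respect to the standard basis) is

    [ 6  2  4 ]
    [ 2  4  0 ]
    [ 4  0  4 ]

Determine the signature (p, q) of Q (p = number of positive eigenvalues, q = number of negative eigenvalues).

(3, 0)

Congruent diagonalization of A (simultaneous row and column reduction) yields pivots 6, 10/3, 4/5.
Counting signs: 3 positive.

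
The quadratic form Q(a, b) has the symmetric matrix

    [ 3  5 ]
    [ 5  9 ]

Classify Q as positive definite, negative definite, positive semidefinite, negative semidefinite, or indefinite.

Congruent diagonalization of A (simultaneous row and column reduction) yields pivots 3, 2/3.
That gives 2 positive pivots.
Hence Q is positive definite.

positive definite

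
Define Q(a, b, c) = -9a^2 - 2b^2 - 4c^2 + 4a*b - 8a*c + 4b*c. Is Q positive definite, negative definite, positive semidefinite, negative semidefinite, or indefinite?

Write A = [[-9, 2, -4], [2, -2, 2], [-4, 2, -4]].
Congruent diagonalization of A (simultaneous row and column reduction) yields pivots -9, -14/9, -10/7.
Counting signs: 3 negative.
Hence Q is negative definite.

negative definite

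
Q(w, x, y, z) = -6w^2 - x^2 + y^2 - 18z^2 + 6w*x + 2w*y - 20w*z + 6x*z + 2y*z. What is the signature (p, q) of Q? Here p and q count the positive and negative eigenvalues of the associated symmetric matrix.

(2, 2)

The symmetric matrix is A = [[-6, 3, 1, -10], [3, -1, 0, 3], [1, 0, 1, 1], [-10, 3, 1, -18]].
An LDLᵀ factorisation of A has diagonal entries -6, 1/2, 2/3, -12.
Counting signs: 2 positive, 2 negative.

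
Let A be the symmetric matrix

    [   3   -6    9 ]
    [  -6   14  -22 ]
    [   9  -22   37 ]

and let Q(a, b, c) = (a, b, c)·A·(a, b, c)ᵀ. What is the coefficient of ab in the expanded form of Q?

-12

The coefficient of ab is A[1,2] + A[2,1] = 2·(-6) = -12.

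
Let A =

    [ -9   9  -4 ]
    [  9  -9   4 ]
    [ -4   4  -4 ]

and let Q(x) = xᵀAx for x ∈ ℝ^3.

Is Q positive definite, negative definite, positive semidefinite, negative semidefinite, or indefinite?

Congruent diagonalization of A (simultaneous row and column reduction) yields pivots -9, 0, -20/9.
So there are 2 negative, 1 zero pivots.
Hence Q is negative semidefinite.

negative semidefinite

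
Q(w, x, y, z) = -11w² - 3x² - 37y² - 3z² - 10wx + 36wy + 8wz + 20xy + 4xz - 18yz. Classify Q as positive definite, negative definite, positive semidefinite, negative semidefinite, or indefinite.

negative definite

The symmetric matrix of Q is A = [[-11, -5, 18, 4], [-5, -3, 10, 2], [18, 10, -37, -9], [4, 2, -9, -3]].
Leading principal minors: Δ_1 = -11, Δ_2 = 8, Δ_3 = -24, Δ_4 = 4.
The signs alternate starting with Δ_1 < 0, so by Sylvester's criterion Q is negative definite.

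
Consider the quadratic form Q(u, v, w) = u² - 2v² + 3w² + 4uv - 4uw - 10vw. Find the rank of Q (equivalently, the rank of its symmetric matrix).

3

The associated matrix is A = [[1, 2, -2], [2, -2, -5], [-2, -5, 3]].
Applying the same elementary operations to the rows and columns of A produces a congruent diagonal matrix with entries 1, -6, -5/6.
So there are 1 positive, 2 negative pivots.
The rank is the number of nonzero pivots: 3.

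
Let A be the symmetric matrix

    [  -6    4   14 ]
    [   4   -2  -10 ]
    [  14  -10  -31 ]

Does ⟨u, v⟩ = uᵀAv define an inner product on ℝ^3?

no

Applying the same elementary operations to the rows and columns of A produces a congruent diagonal matrix with entries -6, 2/3, 1.
So there are 2 positive, 1 negative pivots.
Hence Q is indefinite.
⟨·,·⟩ is an inner product exactly when A is positive definite.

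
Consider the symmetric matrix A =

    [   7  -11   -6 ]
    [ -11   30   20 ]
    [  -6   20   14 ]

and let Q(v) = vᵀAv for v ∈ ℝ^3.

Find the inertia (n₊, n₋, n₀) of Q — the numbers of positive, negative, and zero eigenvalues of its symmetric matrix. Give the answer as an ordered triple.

Congruent diagonalization of A (simultaneous row and column reduction) yields pivots 7, 89/7, 6/89.
Counting signs: 3 positive.

(3, 0, 0)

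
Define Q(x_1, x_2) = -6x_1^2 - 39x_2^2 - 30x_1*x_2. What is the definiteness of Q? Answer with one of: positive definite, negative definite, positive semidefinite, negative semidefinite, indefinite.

The symmetric matrix of Q is [[-6, -15], [-15, -39]].
For the 2×2 matrix [[-6, -15], [-15, -39]]: det = -6·-39 − (-15)² = 9, trace = -45.
det > 0 so both eigenvalues share the sign of the trace; trace = -45 < 0 ⇒ both negative.

negative definite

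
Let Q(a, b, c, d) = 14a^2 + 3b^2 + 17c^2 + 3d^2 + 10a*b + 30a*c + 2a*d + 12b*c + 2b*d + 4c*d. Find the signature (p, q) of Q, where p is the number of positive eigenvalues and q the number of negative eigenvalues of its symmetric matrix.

(4, 0)

Write A = [[14, 5, 15, 1], [5, 3, 6, 1], [15, 6, 17, 2], [1, 1, 2, 3]].
Row-reducing A symmetrically gives the diagonal entries 14, 17/14, 10/17, 2.
Counting signs: 4 positive.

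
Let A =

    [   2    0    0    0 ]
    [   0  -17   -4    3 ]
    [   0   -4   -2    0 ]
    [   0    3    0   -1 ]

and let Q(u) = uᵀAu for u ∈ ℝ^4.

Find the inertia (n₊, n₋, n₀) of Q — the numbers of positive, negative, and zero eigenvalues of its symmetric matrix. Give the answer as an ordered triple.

Row-reducing A symmetrically gives the diagonal entries 2, -17, -18/17, 0.
Counting signs: 1 positive, 2 negative, 1 zero.

(1, 2, 1)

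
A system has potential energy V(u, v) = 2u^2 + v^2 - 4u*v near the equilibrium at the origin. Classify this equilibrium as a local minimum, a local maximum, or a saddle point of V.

The Hessian at the origin is H = [[4, -4], [-4, 2]].
det H = 4·2 − (-4)² = -8 < 0, so H is indefinite.
Therefore the origin is a saddle point.

saddle point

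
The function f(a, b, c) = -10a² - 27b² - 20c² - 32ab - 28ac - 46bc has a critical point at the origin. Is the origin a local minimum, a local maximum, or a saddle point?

The Hessian at the origin is H = [[-20, -32, -28], [-32, -54, -46], [-28, -46, -40]].
Row-reducing H symmetrically gives the diagonal entries -20, -14/5, -2/7.
That gives 3 negative pivots.
H is negative definite, so the origin is a strict local maximum.

local maximum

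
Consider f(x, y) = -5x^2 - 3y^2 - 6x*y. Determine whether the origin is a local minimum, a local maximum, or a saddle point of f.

The Hessian at the origin is H = [[-10, -6], [-6, -6]].
det H = -10·-6 − (-6)² = 24 > 0 and H[1,1] = -10 < 0, so H is negative definite.
Therefore the origin is a local maximum.

local maximum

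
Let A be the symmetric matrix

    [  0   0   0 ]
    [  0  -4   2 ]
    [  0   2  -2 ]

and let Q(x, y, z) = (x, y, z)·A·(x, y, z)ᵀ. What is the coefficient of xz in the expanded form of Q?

0

The coefficient of xz is A[1,3] + A[3,1] = 2·0 = 0.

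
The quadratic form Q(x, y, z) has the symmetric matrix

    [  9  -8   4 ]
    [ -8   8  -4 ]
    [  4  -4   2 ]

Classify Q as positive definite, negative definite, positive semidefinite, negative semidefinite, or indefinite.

Symmetric row and column elimination reduces A to a congruent diagonal form with pivots 9, 8/9, 0.
Counting signs: 2 positive, 1 zero.
Hence Q is positive semidefinite.

positive semidefinite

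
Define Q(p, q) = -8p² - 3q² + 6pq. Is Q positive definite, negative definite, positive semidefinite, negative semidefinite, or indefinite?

negative definite

The associated matrix is A = [[-8, 3], [3, -3]].
Row-reducing A symmetrically gives the diagonal entries -8, -15/8.
Counting signs: 2 negative.
Hence Q is negative definite.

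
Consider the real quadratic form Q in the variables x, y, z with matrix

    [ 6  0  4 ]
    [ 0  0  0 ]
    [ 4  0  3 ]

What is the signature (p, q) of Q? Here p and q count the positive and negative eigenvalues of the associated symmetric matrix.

(2, 0)

Symmetric row and column elimination reduces A to a congruent diagonal form with pivots 6, 0, 1/3.
So there are 2 positive, 1 zero pivots.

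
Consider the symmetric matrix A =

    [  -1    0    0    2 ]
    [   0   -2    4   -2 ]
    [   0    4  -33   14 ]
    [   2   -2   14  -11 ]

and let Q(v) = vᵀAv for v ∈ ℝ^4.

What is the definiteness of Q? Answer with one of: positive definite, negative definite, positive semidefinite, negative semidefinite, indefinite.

negative definite

Applying the same elementary operations to the rows and columns of A produces a congruent diagonal matrix with entries -1, -2, -25, -1.
So there are 4 negative pivots.
Hence Q is negative definite.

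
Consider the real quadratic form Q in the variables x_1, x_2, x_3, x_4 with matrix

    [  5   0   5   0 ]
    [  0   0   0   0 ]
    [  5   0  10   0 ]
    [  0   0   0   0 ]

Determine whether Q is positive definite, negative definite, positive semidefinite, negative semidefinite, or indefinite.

positive semidefinite

Row-reducing A symmetrically gives the diagonal entries 5, 0, 5, 0.
That gives 2 positive, 2 zero pivots.
Hence Q is positive semidefinite.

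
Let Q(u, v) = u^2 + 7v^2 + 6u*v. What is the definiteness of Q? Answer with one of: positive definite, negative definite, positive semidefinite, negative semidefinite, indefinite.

The symmetric matrix of Q is [[1, 3], [3, 7]].
For the 2×2 matrix [[1, 3], [3, 7]]: det = 1·7 − (3)² = -2, trace = 8.
det < 0 so the eigenvalues have opposite signs; the form is indefinite.

indefinite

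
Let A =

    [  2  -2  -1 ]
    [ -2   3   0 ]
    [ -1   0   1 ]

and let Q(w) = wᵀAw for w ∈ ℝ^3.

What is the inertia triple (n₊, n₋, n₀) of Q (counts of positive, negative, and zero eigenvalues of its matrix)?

Congruent diagonalization of A (simultaneous row and column reduction) yields pivots 2, 1, -1/2.
Counting signs: 2 positive, 1 negative.

(2, 1, 0)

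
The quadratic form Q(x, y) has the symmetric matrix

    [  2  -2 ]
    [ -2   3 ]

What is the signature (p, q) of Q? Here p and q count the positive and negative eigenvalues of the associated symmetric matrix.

Symmetric row and column elimination reduces A to a congruent diagonal form with pivots 2, 1.
That gives 2 positive pivots.

(2, 0)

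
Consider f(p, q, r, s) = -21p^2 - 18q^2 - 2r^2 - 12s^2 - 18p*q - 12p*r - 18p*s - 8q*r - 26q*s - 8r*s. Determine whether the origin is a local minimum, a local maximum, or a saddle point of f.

local maximum

The Hessian at the origin is H = [[-42, -18, -12, -18], [-18, -36, -8, -26], [-12, -8, -4, -8], [-18, -26, -8, -24]].
Symmetric row and column elimination reduces H to a congruent diagonal form with pivots -42, -198/7, -28/99, -6/7.
Counting signs: 4 negative.
H is negative definite, so the origin is a strict local maximum.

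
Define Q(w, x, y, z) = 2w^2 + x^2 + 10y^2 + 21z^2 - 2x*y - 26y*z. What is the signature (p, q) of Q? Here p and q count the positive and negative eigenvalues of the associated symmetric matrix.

(4, 0)

The symmetric matrix is A = [[2, 0, 0, 0], [0, 1, -1, 0], [0, -1, 10, -13], [0, 0, -13, 21]].
Row-reducing A symmetrically gives the diagonal entries 2, 1, 9, 20/9.
Counting signs: 4 positive.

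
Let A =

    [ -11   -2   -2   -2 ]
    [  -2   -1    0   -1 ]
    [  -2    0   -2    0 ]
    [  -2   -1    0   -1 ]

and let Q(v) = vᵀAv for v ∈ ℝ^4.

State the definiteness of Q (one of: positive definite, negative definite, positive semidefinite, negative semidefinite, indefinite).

Symmetric row and column elimination reduces A to a congruent diagonal form with pivots -11, -7/11, -10/7, 0.
Counting signs: 3 negative, 1 zero.
Hence Q is negative semidefinite.

negative semidefinite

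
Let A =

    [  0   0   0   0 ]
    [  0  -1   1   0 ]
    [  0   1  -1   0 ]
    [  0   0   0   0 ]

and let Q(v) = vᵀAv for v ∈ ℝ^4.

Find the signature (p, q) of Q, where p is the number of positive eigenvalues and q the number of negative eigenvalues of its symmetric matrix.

(0, 1)

Row-reducing A symmetrically gives the diagonal entries 0, -1, 0, 0.
Counting signs: 1 negative, 3 zero.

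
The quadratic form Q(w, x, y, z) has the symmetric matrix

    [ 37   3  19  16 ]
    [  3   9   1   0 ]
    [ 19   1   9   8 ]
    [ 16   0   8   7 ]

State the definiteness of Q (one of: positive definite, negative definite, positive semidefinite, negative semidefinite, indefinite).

Row-reducing A symmetrically gives the diagonal entries 37, 324/37, -64/81, 0.
Counting signs: 2 positive, 1 negative, 1 zero.
Hence Q is indefinite.

indefinite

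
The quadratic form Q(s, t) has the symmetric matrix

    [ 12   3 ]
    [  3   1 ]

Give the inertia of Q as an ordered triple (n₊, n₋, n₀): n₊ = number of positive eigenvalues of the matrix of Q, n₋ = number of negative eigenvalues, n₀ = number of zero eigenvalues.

(2, 0, 0)

Row-reducing A symmetrically gives the diagonal entries 12, 1/4.
So there are 2 positive pivots.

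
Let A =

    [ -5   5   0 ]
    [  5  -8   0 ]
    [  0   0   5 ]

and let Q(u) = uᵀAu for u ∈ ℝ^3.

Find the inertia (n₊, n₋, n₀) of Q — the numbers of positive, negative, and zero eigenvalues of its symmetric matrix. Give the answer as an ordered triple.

An LDLᵀ factorisation of A has diagonal entries -5, -3, 5.
That gives 1 positive, 2 negative pivots.

(1, 2, 0)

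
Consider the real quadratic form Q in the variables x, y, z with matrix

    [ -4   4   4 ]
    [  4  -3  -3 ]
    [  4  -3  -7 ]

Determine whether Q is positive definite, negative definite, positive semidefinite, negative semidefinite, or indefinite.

Symmetric row and column elimination reduces A to a congruent diagonal form with pivots -4, 1, -4.
So there are 1 positive, 2 negative pivots.
Hence Q is indefinite.

indefinite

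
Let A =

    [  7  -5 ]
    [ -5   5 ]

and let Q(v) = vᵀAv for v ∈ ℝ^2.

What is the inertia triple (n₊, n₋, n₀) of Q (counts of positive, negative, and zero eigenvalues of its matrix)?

(2, 0, 0)

Symmetric row and column elimination reduces A to a congruent diagonal form with pivots 7, 10/7.
Counting signs: 2 positive.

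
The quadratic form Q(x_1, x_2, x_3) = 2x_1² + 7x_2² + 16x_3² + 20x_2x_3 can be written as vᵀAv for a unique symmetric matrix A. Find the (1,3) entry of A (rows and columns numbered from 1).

0

The coefficient of x_1·x_3 in Q is 0. For a symmetric A this equals A[1,3] + A[3,1] = 2·A[1,3].
So A[1,3] = 0/2 = 0.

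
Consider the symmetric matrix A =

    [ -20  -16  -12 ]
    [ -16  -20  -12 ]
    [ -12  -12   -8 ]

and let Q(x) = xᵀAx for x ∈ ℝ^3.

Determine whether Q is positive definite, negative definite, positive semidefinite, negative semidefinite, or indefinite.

negative semidefinite

Row-reducing A symmetrically gives the diagonal entries -20, -36/5, 0.
Counting signs: 2 negative, 1 zero.
Hence Q is negative semidefinite.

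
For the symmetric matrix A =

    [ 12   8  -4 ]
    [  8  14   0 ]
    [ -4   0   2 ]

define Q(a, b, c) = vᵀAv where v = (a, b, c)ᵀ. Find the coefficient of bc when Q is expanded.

The coefficient of bc is A[2,3] + A[3,2] = 2·0 = 0.

0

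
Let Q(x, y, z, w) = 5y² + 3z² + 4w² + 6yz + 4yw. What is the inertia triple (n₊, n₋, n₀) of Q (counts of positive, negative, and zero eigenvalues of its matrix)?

Write A = [[0, 0, 0, 0], [0, 5, 3, 2], [0, 3, 3, 0], [0, 2, 0, 4]].
Symmetric row and column elimination reduces A to a congruent diagonal form with pivots 0, 5, 6/5, 2.
Counting signs: 3 positive, 1 zero.

(3, 0, 1)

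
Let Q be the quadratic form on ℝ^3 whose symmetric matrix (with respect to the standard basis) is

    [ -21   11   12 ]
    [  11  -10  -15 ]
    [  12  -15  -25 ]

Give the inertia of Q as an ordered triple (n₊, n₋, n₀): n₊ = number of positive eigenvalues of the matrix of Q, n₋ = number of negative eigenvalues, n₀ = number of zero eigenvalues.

(0, 3, 0)

Congruent diagonalization of A (simultaneous row and column reduction) yields pivots -21, -89/21, -20/89.
So there are 3 negative pivots.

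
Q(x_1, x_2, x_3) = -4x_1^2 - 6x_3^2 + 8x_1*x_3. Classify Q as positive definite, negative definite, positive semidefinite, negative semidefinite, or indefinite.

The associated matrix is A = [[-4, 0, 4], [0, 0, 0], [4, 0, -6]].
Row-reducing A symmetrically gives the diagonal entries -4, 0, -2.
So there are 2 negative, 1 zero pivots.
Hence Q is negative semidefinite.

negative semidefinite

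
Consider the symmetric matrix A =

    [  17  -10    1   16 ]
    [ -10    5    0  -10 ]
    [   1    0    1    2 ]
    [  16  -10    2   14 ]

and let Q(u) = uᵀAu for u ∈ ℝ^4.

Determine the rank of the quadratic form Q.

Row-reducing A symmetrically gives the diagonal entries 17, -15/17, 4/3, -1.
So there are 2 positive, 2 negative pivots.
The rank is the number of nonzero pivots: 4.

4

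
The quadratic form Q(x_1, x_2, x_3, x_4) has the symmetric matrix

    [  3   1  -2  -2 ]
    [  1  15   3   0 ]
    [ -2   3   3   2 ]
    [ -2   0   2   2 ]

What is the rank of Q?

Symmetric row and column elimination reduces A to a congruent diagonal form with pivots 3, 44/3, 3/4, 10/33.
So there are 4 positive pivots.
The rank is the number of nonzero pivots: 4.

4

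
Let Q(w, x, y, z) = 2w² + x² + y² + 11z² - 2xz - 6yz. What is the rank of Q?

The associated matrix is A = [[2, 0, 0, 0], [0, 1, 0, -1], [0, 0, 1, -3], [0, -1, -3, 11]].
Congruent diagonalization of A (simultaneous row and column reduction) yields pivots 2, 1, 1, 1.
Counting signs: 4 positive.
The rank is the number of nonzero pivots: 4.

4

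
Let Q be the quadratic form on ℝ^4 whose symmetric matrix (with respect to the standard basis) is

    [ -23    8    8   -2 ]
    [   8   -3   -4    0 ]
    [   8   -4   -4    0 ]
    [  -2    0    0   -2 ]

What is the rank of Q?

An LDLᵀ factorisation of A has diagonal entries -23, -5/23, 28/5, -10/7.
Counting signs: 1 positive, 3 negative.
The rank is the number of nonzero pivots: 4.

4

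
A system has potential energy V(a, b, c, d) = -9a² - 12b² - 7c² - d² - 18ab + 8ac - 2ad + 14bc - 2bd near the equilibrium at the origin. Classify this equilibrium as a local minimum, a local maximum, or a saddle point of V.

The Hessian at the origin is H = [[-18, -18, 8, -2], [-18, -24, 14, -2], [8, 14, -14, 0], [-2, -2, 0, -2]].
An LDLᵀ factorisation of H has diagonal entries -18, -6, -40/9, -8/5.
That gives 4 negative pivots.
H is negative definite, so the origin is a strict local maximum.

local maximum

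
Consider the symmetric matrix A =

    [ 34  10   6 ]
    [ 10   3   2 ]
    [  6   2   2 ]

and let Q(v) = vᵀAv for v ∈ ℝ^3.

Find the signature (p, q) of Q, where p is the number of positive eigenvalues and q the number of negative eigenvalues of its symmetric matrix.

(2, 0)

Congruent diagonalization of A (simultaneous row and column reduction) yields pivots 34, 1/17, 0.
That gives 2 positive, 1 zero pivots.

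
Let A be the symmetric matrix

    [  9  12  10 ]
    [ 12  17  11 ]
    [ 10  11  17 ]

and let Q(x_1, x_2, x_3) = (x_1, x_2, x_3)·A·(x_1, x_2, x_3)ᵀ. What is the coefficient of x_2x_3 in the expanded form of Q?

22

The coefficient of x_2x_3 is A[2,3] + A[3,2] = 2·11 = 22.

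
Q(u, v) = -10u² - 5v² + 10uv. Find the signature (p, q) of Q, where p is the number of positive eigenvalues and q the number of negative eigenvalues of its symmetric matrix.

The associated matrix is A = [[-10, 5], [5, -5]].
An LDLᵀ factorisation of A has diagonal entries -10, -5/2.
So there are 2 negative pivots.

(0, 2)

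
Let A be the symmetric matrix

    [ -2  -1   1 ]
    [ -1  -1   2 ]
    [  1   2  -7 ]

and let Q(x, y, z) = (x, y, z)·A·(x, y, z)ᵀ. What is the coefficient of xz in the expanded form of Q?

The coefficient of xz is A[1,3] + A[3,1] = 2·1 = 2.

2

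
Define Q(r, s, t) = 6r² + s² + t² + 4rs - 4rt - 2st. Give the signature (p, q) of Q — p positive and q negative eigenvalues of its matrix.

(2, 0)

The associated matrix is A = [[6, 2, -2], [2, 1, -1], [-2, -1, 1]].
Symmetric row and column elimination reduces A to a congruent diagonal form with pivots 6, 1/3, 0.
That gives 2 positive, 1 zero pivots.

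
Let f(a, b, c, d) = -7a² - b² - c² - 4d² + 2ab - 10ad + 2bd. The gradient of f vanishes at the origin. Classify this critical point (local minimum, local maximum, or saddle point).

local maximum

The Hessian at the origin is H = [[-14, 2, 0, -10], [2, -2, 0, 2], [0, 0, -2, 0], [-10, 2, 0, -8]].
Congruent diagonalization of H (simultaneous row and column reduction) yields pivots -14, -12/7, -2, -2/3.
That gives 4 negative pivots.
H is negative definite, so the origin is a strict local maximum.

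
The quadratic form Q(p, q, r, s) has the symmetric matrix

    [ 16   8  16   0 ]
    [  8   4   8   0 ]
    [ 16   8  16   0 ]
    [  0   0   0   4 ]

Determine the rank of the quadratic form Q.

2

Symmetric row and column elimination reduces A to a congruent diagonal form with pivots 16, 0, 0, 4.
Counting signs: 2 positive, 2 zero.
The rank is the number of nonzero pivots: 2.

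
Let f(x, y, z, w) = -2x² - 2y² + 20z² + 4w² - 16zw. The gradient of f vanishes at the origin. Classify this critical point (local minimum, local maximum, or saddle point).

saddle point

The Hessian at the origin is H = [[-4, 0, 0, 0], [0, -4, 0, 0], [0, 0, 40, -16], [0, 0, -16, 8]].
An LDLᵀ factorisation of H has diagonal entries -4, -4, 40, 8/5.
That gives 2 positive, 2 negative pivots.
H is indefinite, so the origin is a saddle point.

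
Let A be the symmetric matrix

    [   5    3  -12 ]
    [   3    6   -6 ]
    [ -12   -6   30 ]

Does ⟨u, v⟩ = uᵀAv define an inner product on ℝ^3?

Congruent diagonalization of A (simultaneous row and column reduction) yields pivots 5, 21/5, 6/7.
That gives 3 positive pivots.
Hence Q is positive definite.
⟨·,·⟩ is an inner product exactly when A is positive definite.

yes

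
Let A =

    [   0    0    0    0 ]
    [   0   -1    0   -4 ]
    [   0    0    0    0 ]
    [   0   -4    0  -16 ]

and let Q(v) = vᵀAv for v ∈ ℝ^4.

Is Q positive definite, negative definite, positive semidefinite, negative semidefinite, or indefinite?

Congruent diagonalization of A (simultaneous row and column reduction) yields pivots 0, -1, 0, 0.
That gives 1 negative, 3 zero pivots.
Hence Q is negative semidefinite.

negative semidefinite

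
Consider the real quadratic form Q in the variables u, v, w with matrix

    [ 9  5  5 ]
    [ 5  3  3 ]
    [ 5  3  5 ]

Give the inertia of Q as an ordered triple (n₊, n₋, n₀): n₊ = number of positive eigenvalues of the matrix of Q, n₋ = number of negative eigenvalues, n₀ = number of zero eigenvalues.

(3, 0, 0)

Congruent diagonalization of A (simultaneous row and column reduction) yields pivots 9, 2/9, 2.
That gives 3 positive pivots.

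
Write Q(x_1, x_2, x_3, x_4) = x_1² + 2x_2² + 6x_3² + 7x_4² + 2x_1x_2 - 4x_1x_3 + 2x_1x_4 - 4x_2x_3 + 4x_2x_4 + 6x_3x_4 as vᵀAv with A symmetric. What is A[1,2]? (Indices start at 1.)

The coefficient of x_1·x_2 in Q is 2. For a symmetric A this equals A[1,2] + A[2,1] = 2·A[1,2].
So A[1,2] = 2/2 = 1.

1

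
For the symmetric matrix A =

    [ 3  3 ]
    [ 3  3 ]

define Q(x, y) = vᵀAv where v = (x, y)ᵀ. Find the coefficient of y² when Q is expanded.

The coefficient of y² is the diagonal entry A[2,2] = 3.

3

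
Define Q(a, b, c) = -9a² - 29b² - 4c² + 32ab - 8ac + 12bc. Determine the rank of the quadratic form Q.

Write A = [[-9, 16, -4], [16, -29, 6], [-4, 6, -4]].
Congruent diagonalization of A (simultaneous row and column reduction) yields pivots -9, -5/9, 0.
That gives 2 negative, 1 zero pivots.
The rank is the number of nonzero pivots: 2.

2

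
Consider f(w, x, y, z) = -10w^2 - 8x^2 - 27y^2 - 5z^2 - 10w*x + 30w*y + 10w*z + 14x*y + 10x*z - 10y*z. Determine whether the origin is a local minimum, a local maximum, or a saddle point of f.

local maximum

The Hessian at the origin is H = [[-20, -10, 30, 10], [-10, -16, 14, 10], [30, 14, -54, -10], [10, 10, -10, -10]].
Row-reducing H symmetrically gives the diagonal entries -20, -11, -98/11, -20/49.
So there are 4 negative pivots.
H is negative definite, so the origin is a strict local maximum.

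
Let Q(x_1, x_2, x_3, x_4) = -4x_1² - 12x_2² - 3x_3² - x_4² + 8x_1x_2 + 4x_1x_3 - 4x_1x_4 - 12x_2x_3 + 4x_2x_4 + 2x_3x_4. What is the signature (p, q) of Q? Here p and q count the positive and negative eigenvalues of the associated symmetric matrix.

The associated matrix is A = [[-4, 4, 2, -2], [4, -12, -6, 2], [2, -6, -3, 1], [-2, 2, 1, -1]].
Row-reducing A symmetrically gives the diagonal entries -4, -8, 0, 0.
Counting signs: 2 negative, 2 zero.

(0, 2)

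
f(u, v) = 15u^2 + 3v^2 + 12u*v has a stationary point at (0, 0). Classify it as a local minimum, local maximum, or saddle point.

local minimum

The Hessian at the origin is H = [[30, 12], [12, 6]].
det H = 30·6 − (12)² = 36 > 0 and H[1,1] = 30 > 0, so H is positive definite.
Therefore the origin is a local minimum.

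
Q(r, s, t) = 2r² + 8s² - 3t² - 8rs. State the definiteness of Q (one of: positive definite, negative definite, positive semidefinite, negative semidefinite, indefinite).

Write A = [[2, -4, 0], [-4, 8, 0], [0, 0, -3]].
Row-reducing A symmetrically gives the diagonal entries 2, 0, -3.
Counting signs: 1 positive, 1 negative, 1 zero.
Hence Q is indefinite.

indefinite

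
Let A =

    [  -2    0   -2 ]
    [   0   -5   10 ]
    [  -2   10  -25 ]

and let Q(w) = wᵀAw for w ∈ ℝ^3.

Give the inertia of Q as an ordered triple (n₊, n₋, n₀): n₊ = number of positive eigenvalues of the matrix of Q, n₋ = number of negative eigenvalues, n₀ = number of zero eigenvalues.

(0, 3, 0)

An LDLᵀ factorisation of A has diagonal entries -2, -5, -3.
Counting signs: 3 negative.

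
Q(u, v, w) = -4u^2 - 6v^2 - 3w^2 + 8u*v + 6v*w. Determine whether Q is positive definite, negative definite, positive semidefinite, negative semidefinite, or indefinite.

The symmetric matrix is A = [[-4, 4, 0], [4, -6, 3], [0, 3, -3]].
Congruent diagonalization of A (simultaneous row and column reduction) yields pivots -4, -2, 3/2.
Counting signs: 1 positive, 2 negative.
Hence Q is indefinite.

indefinite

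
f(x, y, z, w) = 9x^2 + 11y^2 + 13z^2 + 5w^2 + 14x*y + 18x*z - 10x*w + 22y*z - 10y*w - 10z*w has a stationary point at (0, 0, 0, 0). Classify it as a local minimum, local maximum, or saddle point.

The Hessian at the origin is H = [[18, 14, 18, -10], [14, 22, 22, -10], [18, 22, 26, -10], [-10, -10, -10, 10]].
An LDLᵀ factorisation of H has diagonal entries 18, 100/9, 56/25, 20/7.
So there are 4 positive pivots.
H is positive definite, so the origin is a strict local minimum.

local minimum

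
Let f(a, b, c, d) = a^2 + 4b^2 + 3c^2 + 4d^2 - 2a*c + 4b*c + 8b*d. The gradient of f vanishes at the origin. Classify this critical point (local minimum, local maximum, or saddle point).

The Hessian at the origin is H = [[2, 0, -2, 0], [0, 8, 4, 8], [-2, 4, 6, 0], [0, 8, 0, 8]].
Congruent diagonalization of H (simultaneous row and column reduction) yields pivots 2, 8, 2, -8.
Counting signs: 3 positive, 1 negative.
H is indefinite, so the origin is a saddle point.

saddle point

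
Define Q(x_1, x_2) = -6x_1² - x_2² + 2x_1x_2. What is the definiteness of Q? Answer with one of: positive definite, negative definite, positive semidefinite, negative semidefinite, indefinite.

negative definite

The symmetric matrix of Q is [[-6, 1], [1, -1]].
For the 2×2 matrix [[-6, 1], [1, -1]]: det = -6·-1 − (1)² = 5, trace = -7.
det > 0 so both eigenvalues share the sign of the trace; trace = -7 < 0 ⇒ both negative.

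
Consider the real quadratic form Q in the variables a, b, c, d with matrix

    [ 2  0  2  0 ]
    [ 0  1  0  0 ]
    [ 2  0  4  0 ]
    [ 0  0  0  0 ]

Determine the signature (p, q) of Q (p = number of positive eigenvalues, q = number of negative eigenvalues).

Congruent diagonalization of A (simultaneous row and column reduction) yields pivots 2, 1, 2, 0.
So there are 3 positive, 1 zero pivots.

(3, 0)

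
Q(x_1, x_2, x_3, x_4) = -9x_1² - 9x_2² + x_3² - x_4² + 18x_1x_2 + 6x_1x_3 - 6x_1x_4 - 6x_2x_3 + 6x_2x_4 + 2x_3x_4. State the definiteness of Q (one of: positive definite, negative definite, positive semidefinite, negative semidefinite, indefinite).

The associated matrix is A = [[-9, 9, 3, -3], [9, -9, -3, 3], [3, -3, 1, 1], [-3, 3, 1, -1]].
Symmetric row and column elimination reduces A to a congruent diagonal form with pivots -9, 0, 2, 0.
Counting signs: 1 positive, 1 negative, 2 zero.
Hence Q is indefinite.

indefinite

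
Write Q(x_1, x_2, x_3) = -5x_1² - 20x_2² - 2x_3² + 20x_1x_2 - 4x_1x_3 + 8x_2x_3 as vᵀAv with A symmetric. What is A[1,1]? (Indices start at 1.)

The coefficient of x_1² in Q is -5, and that is exactly A[1,1].

-5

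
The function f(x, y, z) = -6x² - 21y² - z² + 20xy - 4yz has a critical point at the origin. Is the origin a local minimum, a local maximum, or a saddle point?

local maximum

The Hessian at the origin is H = [[-12, 20, 0], [20, -42, -4], [0, -4, -2]].
Row-reducing H symmetrically gives the diagonal entries -12, -26/3, -2/13.
That gives 3 negative pivots.
H is negative definite, so the origin is a strict local maximum.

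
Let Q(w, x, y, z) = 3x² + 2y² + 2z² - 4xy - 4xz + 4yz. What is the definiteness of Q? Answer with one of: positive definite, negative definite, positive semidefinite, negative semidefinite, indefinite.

Write A = [[0, 0, 0, 0], [0, 3, -2, -2], [0, -2, 2, 2], [0, -2, 2, 2]].
Row-reducing A symmetrically gives the diagonal entries 0, 3, 2/3, 0.
So there are 2 positive, 2 zero pivots.
Hence Q is positive semidefinite.

positive semidefinite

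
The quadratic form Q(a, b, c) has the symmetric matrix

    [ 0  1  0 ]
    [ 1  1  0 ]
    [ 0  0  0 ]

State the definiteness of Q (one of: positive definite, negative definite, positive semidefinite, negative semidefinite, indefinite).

indefinite

A is congruent to a diagonal matrix with 1 positive, 1 negative and 1 zero entries, so Q is indefinite.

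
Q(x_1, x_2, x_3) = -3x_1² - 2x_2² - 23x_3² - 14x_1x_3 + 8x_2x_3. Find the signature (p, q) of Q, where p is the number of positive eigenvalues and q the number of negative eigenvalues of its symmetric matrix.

(1, 2)

Write A = [[-3, 0, -7], [0, -2, 4], [-7, 4, -23]].
Row-reducing A symmetrically gives the diagonal entries -3, -2, 4/3.
That gives 1 positive, 2 negative pivots.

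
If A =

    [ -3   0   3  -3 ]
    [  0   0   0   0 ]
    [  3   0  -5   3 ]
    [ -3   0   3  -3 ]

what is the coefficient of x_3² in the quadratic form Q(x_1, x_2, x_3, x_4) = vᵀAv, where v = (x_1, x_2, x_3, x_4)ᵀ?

-5

The coefficient of x_3² is the diagonal entry A[3,3] = -5.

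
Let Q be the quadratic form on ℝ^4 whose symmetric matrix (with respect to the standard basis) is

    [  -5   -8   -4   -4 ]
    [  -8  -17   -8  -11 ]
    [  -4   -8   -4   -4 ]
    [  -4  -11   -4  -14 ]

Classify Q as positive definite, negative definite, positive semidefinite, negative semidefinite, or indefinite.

negative definite

Symmetric row and column elimination reduces A to a congruent diagonal form with pivots -5, -21/5, -4/21, -1.
Counting signs: 4 negative.
Hence Q is negative definite.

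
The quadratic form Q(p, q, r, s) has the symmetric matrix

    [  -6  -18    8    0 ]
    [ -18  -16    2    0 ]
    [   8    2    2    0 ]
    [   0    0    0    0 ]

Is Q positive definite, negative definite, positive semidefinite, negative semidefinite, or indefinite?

Congruent diagonalization of A (simultaneous row and column reduction) yields pivots -6, 38, -4/57, 0.
Counting signs: 1 positive, 2 negative, 1 zero.
Hence Q is indefinite.

indefinite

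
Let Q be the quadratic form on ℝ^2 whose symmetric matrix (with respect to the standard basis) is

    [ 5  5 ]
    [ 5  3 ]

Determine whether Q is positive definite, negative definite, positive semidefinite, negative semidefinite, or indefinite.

indefinite

For the 2×2 matrix [[5, 5], [5, 3]]: det = 5·3 − (5)² = -10, trace = 8.
det < 0 so the eigenvalues have opposite signs; the form is indefinite.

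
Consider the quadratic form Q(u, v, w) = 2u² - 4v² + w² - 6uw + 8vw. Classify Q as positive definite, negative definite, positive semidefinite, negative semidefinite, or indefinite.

The symmetric matrix is A = [[2, 0, -3], [0, -4, 4], [-3, 4, 1]].
An LDLᵀ factorisation of A has diagonal entries 2, -4, 1/2.
That gives 2 positive, 1 negative pivots.
Hence Q is indefinite.

indefinite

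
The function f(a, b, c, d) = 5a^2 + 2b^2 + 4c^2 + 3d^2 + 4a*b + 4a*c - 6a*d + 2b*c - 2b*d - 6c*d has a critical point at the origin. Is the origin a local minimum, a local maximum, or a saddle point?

local minimum

The Hessian at the origin is H = [[10, 4, 4, -6], [4, 4, 2, -2], [4, 2, 8, -6], [-6, -2, -6, 6]].
Symmetric row and column elimination reduces H to a congruent diagonal form with pivots 10, 12/5, 19/3, 4/19.
So there are 4 positive pivots.
H is positive definite, so the origin is a strict local minimum.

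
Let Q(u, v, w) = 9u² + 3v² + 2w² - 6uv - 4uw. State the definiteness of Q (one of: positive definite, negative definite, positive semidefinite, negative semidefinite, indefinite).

positive definite

The symmetric matrix of Q is A = [[9, -3, -2], [-3, 3, 0], [-2, 0, 2]].
Leading principal minors: Δ_1 = 9, Δ_2 = 18, Δ_3 = 24.
All leading principal minors are positive, so by Sylvester's criterion Q is positive definite.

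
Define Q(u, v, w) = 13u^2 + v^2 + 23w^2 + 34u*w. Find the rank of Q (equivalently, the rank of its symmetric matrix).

3

The symmetric matrix is A = [[13, 0, 17], [0, 1, 0], [17, 0, 23]].
Applying the same elementary operations to the rows and columns of A produces a congruent diagonal matrix with entries 13, 1, 10/13.
Counting signs: 3 positive.
The rank is the number of nonzero pivots: 3.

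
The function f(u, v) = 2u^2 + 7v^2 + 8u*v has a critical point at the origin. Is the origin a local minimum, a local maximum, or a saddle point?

The Hessian at the origin is H = [[4, 8], [8, 14]].
det H = 4·14 − (8)² = -8 < 0, so H is indefinite.
Therefore the origin is a saddle point.

saddle point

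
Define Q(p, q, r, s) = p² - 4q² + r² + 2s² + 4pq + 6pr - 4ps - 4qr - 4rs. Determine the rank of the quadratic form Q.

The associated matrix is A = [[1, 2, 3, -2], [2, -4, -2, 0], [3, -2, 1, -2], [-2, 0, -2, 2]].
Applying the same elementary operations to the rows and columns of A produces a congruent diagonal matrix with entries 1, -8, 0, 0.
Counting signs: 1 positive, 1 negative, 2 zero.
The rank is the number of nonzero pivots: 2.

2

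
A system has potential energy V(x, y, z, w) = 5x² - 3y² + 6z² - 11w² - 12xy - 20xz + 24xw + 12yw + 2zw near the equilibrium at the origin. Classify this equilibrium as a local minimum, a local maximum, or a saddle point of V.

saddle point

The Hessian at the origin is H = [[10, -12, -20, 24], [-12, -6, 0, 12], [-20, 0, 12, 2], [24, 12, 2, -22]].
Symmetric row and column elimination reduces H to a congruent diagonal form with pivots 10, -102/5, 4/17, -15.
So there are 2 positive, 2 negative pivots.
H is indefinite, so the origin is a saddle point.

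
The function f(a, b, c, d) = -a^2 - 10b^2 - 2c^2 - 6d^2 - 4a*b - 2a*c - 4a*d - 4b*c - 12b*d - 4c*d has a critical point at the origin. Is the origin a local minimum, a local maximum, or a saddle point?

The Hessian at the origin is H = [[-2, -4, -2, -4], [-4, -20, -4, -12], [-2, -4, -4, -4], [-4, -12, -4, -12]].
An LDLᵀ factorisation of H has diagonal entries -2, -12, -2, -8/3.
So there are 4 negative pivots.
H is negative definite, so the origin is a strict local maximum.

local maximum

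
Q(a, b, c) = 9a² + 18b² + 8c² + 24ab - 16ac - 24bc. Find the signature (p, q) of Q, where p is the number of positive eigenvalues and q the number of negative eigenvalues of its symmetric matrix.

Write A = [[9, 12, -8], [12, 18, -12], [-8, -12, 8]].
Applying the same elementary operations to the rows and columns of A produces a congruent diagonal matrix with entries 9, 2, 0.
That gives 2 positive, 1 zero pivots.

(2, 0)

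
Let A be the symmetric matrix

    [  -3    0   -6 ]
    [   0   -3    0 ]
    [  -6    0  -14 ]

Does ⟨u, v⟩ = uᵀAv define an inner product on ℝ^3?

no

Leading principal minors: Δ_1 = -3, Δ_2 = 9, Δ_3 = -18.
The signs alternate starting with Δ_1 < 0, so by Sylvester's criterion Q is negative definite.
⟨·,·⟩ is an inner product exactly when A is positive definite.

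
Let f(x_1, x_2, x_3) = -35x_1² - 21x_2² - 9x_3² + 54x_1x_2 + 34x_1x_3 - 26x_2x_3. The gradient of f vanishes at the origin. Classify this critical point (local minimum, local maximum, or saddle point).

local maximum

The Hessian at the origin is H = [[-70, 54, 34], [54, -42, -26], [34, -26, -18]].
Applying the same elementary operations to the rows and columns of H produces a congruent diagonal matrix with entries -70, -12/35, -4/3.
So there are 3 negative pivots.
H is negative definite, so the origin is a strict local maximum.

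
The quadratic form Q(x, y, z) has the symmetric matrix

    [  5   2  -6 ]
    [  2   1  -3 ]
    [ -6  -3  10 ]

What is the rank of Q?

Congruent diagonalization of A (simultaneous row and column reduction) yields pivots 5, 1/5, 1.
So there are 3 positive pivots.
The rank is the number of nonzero pivots: 3.

3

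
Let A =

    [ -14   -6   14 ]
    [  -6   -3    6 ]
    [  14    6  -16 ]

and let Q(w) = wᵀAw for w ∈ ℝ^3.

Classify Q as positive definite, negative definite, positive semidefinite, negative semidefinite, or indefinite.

negative definite

Symmetric row and column elimination reduces A to a congruent diagonal form with pivots -14, -3/7, -2.
Counting signs: 3 negative.
Hence Q is negative definite.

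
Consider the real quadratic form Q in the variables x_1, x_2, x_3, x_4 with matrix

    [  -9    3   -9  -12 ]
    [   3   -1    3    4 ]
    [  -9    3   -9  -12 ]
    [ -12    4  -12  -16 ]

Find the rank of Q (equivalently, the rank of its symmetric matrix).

1

Applying the same elementary operations to the rows and columns of A produces a congruent diagonal matrix with entries -9, 0, 0, 0.
So there are 1 negative, 3 zero pivots.
The rank is the number of nonzero pivots: 1.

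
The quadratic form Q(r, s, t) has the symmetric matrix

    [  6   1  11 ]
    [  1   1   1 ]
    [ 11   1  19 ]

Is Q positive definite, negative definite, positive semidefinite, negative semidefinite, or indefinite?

indefinite

Symmetric row and column elimination reduces A to a congruent diagonal form with pivots 6, 5/6, -2.
So there are 2 positive, 1 negative pivots.
Hence Q is indefinite.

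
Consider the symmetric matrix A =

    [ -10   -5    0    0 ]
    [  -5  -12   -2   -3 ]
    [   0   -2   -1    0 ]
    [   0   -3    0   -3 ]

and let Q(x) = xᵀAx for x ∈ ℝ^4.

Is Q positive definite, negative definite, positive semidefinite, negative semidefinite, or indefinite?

negative definite

Leading principal minors: Δ_1 = -10, Δ_2 = 95, Δ_3 = -55, Δ_4 = 75.
The signs alternate starting with Δ_1 < 0, so by Sylvester's criterion Q is negative definite.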